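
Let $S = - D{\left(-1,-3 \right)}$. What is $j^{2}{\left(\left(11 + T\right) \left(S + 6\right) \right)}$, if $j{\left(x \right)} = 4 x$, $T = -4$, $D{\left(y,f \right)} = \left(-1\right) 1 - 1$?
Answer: $50176$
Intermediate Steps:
$D{\left(y,f \right)} = -2$ ($D{\left(y,f \right)} = -1 - 1 = -2$)
$S = 2$ ($S = \left(-1\right) \left(-2\right) = 2$)
$j^{2}{\left(\left(11 + T\right) \left(S + 6\right) \right)} = \left(4 \left(11 - 4\right) \left(2 + 6\right)\right)^{2} = \left(4 \cdot 7 \cdot 8\right)^{2} = \left(4 \cdot 56\right)^{2} = 224^{2} = 50176$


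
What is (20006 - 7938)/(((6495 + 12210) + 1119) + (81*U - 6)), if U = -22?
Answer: 3017/4509 ≈ 0.66911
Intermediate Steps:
(20006 - 7938)/(((6495 + 12210) + 1119) + (81*U - 6)) = (20006 - 7938)/(((6495 + 12210) + 1119) + (81*(-22) - 6)) = 12068/((18705 + 1119) + (-1782 - 6)) = 12068/(19824 - 1788) = 12068/18036 = 12068*(1/18036) = 3017/4509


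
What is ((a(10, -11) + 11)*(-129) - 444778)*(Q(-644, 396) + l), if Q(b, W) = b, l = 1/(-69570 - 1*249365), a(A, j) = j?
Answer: 91354795245698/318935 ≈ 2.8644e+8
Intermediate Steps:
l = -1/318935 (l = 1/(-69570 - 249365) = 1/(-318935) = -1/318935 ≈ -3.1354e-6)
((a(10, -11) + 11)*(-129) - 444778)*(Q(-644, 396) + l) = ((-11 + 11)*(-129) - 444778)*(-644 - 1/318935) = (0*(-129) - 444778)*(-205394141/318935) = (0 - 444778)*(-205394141/318935) = -444778*(-205394141/318935) = 91354795245698/318935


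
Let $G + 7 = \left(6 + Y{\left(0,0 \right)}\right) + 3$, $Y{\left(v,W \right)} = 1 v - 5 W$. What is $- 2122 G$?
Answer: $-4244$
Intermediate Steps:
$Y{\left(v,W \right)} = v - 5 W$
$G = 2$ ($G = -7 + \left(\left(6 + \left(0 - 0\right)\right) + 3\right) = -7 + \left(\left(6 + \left(0 + 0\right)\right) + 3\right) = -7 + \left(\left(6 + 0\right) + 3\right) = -7 + \left(6 + 3\right) = -7 + 9 = 2$)
$- 2122 G = \left(-2122\right) 2 = -4244$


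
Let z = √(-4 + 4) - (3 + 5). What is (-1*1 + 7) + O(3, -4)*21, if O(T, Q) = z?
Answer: -162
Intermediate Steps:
z = -8 (z = √0 - 1*8 = 0 - 8 = -8)
O(T, Q) = -8
(-1*1 + 7) + O(3, -4)*21 = (-1*1 + 7) - 8*21 = (-1 + 7) - 168 = 6 - 168 = -162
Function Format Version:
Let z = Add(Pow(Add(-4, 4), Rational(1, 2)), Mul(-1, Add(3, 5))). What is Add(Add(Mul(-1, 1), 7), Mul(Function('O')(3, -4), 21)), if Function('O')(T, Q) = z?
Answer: -162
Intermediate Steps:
z = -8 (z = Add(Pow(0, Rational(1, 2)), Mul(-1, 8)) = Add(0, -8) = -8)
Function('O')(T, Q) = -8
Add(Add(Mul(-1, 1), 7), Mul(Function('O')(3, -4), 21)) = Add(Add(Mul(-1, 1), 7), Mul(-8, 21)) = Add(Add(-1, 7), -168) = Add(6, -168) = -162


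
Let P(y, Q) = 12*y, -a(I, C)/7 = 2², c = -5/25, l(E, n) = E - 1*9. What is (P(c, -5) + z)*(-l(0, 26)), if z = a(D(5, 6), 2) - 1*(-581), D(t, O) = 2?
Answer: 24777/5 ≈ 4955.4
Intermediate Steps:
l(E, n) = -9 + E (l(E, n) = E - 9 = -9 + E)
c = -⅕ (c = -5*1/25 = -⅕ ≈ -0.20000)
a(I, C) = -28 (a(I, C) = -7*2² = -7*4 = -28)
z = 553 (z = -28 - 1*(-581) = -28 + 581 = 553)
(P(c, -5) + z)*(-l(0, 26)) = (12*(-⅕) + 553)*(-(-9 + 0)) = (-12/5 + 553)*(-1*(-9)) = (2753/5)*9 = 24777/5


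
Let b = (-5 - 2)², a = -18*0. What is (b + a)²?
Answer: 2401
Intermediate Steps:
a = 0
b = 49 (b = (-7)² = 49)
(b + a)² = (49 + 0)² = 49² = 2401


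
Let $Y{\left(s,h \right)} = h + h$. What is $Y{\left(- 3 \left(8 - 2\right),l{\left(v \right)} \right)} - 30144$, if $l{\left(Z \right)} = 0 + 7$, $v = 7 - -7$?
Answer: $-30130$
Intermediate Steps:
$v = 14$ ($v = 7 + 7 = 14$)
$l{\left(Z \right)} = 7$
$Y{\left(s,h \right)} = 2 h$
$Y{\left(- 3 \left(8 - 2\right),l{\left(v \right)} \right)} - 30144 = 2 \cdot 7 - 30144 = 14 - 30144 = -30130$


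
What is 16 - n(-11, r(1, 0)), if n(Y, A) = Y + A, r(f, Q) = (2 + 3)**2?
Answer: 2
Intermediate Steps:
r(f, Q) = 25 (r(f, Q) = 5**2 = 25)
n(Y, A) = A + Y
16 - n(-11, r(1, 0)) = 16 - (25 - 11) = 16 - 1*14 = 16 - 14 = 2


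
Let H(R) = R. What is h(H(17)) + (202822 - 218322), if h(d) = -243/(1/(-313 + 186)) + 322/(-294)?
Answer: 322558/21 ≈ 15360.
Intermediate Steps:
h(d) = 648058/21 (h(d) = -243/(1/(-127)) + 322*(-1/294) = -243/(-1/127) - 23/21 = -243*(-127) - 23/21 = 30861 - 23/21 = 648058/21)
h(H(17)) + (202822 - 218322) = 648058/21 + (202822 - 218322) = 648058/21 - 15500 = 322558/21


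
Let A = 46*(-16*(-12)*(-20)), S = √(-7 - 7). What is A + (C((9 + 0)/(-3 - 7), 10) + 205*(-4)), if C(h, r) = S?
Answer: -177460 + I*√14 ≈ -1.7746e+5 + 3.7417*I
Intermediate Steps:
S = I*√14 (S = √(-14) = I*√14 ≈ 3.7417*I)
C(h, r) = I*√14
A = -176640 (A = 46*(192*(-20)) = 46*(-3840) = -176640)
A + (C((9 + 0)/(-3 - 7), 10) + 205*(-4)) = -176640 + (I*√14 + 205*(-4)) = -176640 + (I*√14 - 820) = -176640 + (-820 + I*√14) = -177460 + I*√14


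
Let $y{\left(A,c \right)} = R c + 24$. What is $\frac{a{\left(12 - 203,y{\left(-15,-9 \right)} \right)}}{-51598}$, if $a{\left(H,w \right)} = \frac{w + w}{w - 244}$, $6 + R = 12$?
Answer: $- \frac{15}{3534463} \approx -4.2439 \cdot 10^{-6}$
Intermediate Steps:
$R = 6$ ($R = -6 + 12 = 6$)
$y{\left(A,c \right)} = 24 + 6 c$ ($y{\left(A,c \right)} = 6 c + 24 = 24 + 6 c$)
$a{\left(H,w \right)} = \frac{2 w}{-244 + w}$
$\frac{a{\left(12 - 203,y{\left(-15,-9 \right)} \right)}}{-51598} = \frac{2 \left(24 + 6 \left(-9\right)\right) \frac{1}{-244 + \left(24 + 6 \left(-9\right)\right)}}{-51598} = \frac{2 \left(24 - 54\right)}{-244 + \left(24 - 54\right)} \left(- \frac{1}{51598}\right) = 2 \left(-30\right) \frac{1}{-244 - 30} \left(- \frac{1}{51598}\right) = 2 \left(-30\right) \frac{1}{-274} \left(- \frac{1}{51598}\right) = 2 \left(-30\right) \left(- \frac{1}{274}\right) \left(- \frac{1}{51598}\right) = \frac{30}{137} \left(- \frac{1}{51598}\right) = - \frac{15}{3534463}$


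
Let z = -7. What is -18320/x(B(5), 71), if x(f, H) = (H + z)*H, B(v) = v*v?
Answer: -1145/284 ≈ -4.0317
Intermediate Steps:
B(v) = v²
x(f, H) = H*(-7 + H) (x(f, H) = (H - 7)*H = (-7 + H)*H = H*(-7 + H))
-18320/x(B(5), 71) = -18320*1/(71*(-7 + 71)) = -18320/(71*64) = -18320/4544 = -18320*1/4544 = -1145/284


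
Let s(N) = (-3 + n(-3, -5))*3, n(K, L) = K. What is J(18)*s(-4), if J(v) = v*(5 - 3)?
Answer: -648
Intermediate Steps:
J(v) = 2*v (J(v) = v*2 = 2*v)
s(N) = -18 (s(N) = (-3 - 3)*3 = -6*3 = -18)
J(18)*s(-4) = (2*18)*(-18) = 36*(-18) = -648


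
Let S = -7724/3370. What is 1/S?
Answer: -1685/3862 ≈ -0.43630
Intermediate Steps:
S = -3862/1685 (S = -7724*1/3370 = -3862/1685 ≈ -2.2920)
1/S = 1/(-3862/1685) = -1685/3862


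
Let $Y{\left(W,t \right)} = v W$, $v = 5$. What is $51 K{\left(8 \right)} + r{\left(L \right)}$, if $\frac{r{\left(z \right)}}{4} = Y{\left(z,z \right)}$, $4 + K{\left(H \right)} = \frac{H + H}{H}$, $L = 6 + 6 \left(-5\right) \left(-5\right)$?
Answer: $3018$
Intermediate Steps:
$L = 156$ ($L = 6 - -150 = 6 + 150 = 156$)
$Y{\left(W,t \right)} = 5 W$
$K{\left(H \right)} = -2$ ($K{\left(H \right)} = -4 + \frac{H + H}{H} = -4 + \frac{2 H}{H} = -4 + 2 = -2$)
$r{\left(z \right)} = 20 z$ ($r{\left(z \right)} = 4 \cdot 5 z = 20 z$)
$51 K{\left(8 \right)} + r{\left(L \right)} = 51 \left(-2\right) + 20 \cdot 156 = -102 + 3120 = 3018$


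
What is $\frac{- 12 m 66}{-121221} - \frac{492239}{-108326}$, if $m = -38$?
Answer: $\frac{6267724947}{1459042894} \approx 4.2958$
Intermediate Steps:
$\frac{- 12 m 66}{-121221} - \frac{492239}{-108326} = \frac{\left(-12\right) \left(-38\right) 66}{-121221} - \frac{492239}{-108326} = 456 \cdot 66 \left(- \frac{1}{121221}\right) - - \frac{492239}{108326} = 30096 \left(- \frac{1}{121221}\right) + \frac{492239}{108326} = - \frac{3344}{13469} + \frac{492239}{108326} = \frac{6267724947}{1459042894}$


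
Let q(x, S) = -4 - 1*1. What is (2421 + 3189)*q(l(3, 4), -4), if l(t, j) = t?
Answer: -28050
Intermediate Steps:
q(x, S) = -5 (q(x, S) = -4 - 1 = -5)
(2421 + 3189)*q(l(3, 4), -4) = (2421 + 3189)*(-5) = 5610*(-5) = -28050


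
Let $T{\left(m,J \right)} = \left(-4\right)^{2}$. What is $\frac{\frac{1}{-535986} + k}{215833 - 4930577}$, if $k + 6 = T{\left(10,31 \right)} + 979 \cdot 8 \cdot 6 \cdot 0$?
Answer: $- \frac{5359859}{2527036777584} \approx -2.121 \cdot 10^{-6}$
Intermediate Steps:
$T{\left(m,J \right)} = 16$
$k = 10$ ($k = -6 + \left(16 + 979 \cdot 8 \cdot 6 \cdot 0\right) = -6 + \left(16 + 979 \cdot 48 \cdot 0\right) = -6 + \left(16 + 979 \cdot 0\right) = -6 + \left(16 + 0\right) = -6 + 16 = 10$)
$\frac{\frac{1}{-535986} + k}{215833 - 4930577} = \frac{\frac{1}{-535986} + 10}{215833 - 4930577} = \frac{- \frac{1}{535986} + 10}{-4714744} = \frac{5359859}{535986} \left(- \frac{1}{4714744}\right) = - \frac{5359859}{2527036777584}$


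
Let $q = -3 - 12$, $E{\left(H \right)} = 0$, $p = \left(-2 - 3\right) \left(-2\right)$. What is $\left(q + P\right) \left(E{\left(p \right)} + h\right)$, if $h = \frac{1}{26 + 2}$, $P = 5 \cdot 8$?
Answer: $\frac{25}{28} \approx 0.89286$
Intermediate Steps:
$p = 10$ ($p = \left(-5\right) \left(-2\right) = 10$)
$P = 40$
$h = \frac{1}{28} \approx 0.035714$
$q = -15$ ($q = -3 - 12 = -15$)
$\left(q + P\right) \left(E{\left(p \right)} + h\right) = \left(-15 + 40\right) \left(0 + \frac{1}{28}\right) = 25 \cdot \frac{1}{28} = \frac{25}{28}$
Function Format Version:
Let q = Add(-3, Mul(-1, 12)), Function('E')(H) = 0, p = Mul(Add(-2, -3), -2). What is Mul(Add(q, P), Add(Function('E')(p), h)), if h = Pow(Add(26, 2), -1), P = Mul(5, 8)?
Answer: Rational(25, 28) ≈ 0.89286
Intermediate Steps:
p = 10 (p = Mul(-5, -2) = 10)
P = 40
h = Rational(1, 28) (h = Pow(28, -1) = Rational(1, 28) ≈ 0.035714)
q = -15 (q = Add(-3, -12) = -15)
Mul(Add(q, P), Add(Function('E')(p), h)) = Mul(Add(-15, 40), Add(0, Rational(1, 28))) = Mul(25, Rational(1, 28)) = Rational(25, 28)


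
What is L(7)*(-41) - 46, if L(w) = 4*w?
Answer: -1194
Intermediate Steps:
L(7)*(-41) - 46 = (4*7)*(-41) - 46 = 28*(-41) - 46 = -1148 - 46 = -1194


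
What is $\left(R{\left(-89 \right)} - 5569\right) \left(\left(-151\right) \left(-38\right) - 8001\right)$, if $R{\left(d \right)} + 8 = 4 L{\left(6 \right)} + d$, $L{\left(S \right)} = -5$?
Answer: $12867418$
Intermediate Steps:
$R{\left(d \right)} = -28 + d$ ($R{\left(d \right)} = -8 + \left(4 \left(-5\right) + d\right) = -8 + \left(-20 + d\right) = -28 + d$)
$\left(R{\left(-89 \right)} - 5569\right) \left(\left(-151\right) \left(-38\right) - 8001\right) = \left(\left(-28 - 89\right) - 5569\right) \left(\left(-151\right) \left(-38\right) - 8001\right) = \left(-117 - 5569\right) \left(5738 - 8001\right) = \left(-5686\right) \left(-2263\right) = 12867418$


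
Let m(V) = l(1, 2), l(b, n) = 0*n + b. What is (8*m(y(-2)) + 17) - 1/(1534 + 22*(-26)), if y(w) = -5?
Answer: 24049/962 ≈ 24.999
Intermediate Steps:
l(b, n) = b (l(b, n) = 0 + b = b)
m(V) = 1
(8*m(y(-2)) + 17) - 1/(1534 + 22*(-26)) = (8*1 + 17) - 1/(1534 + 22*(-26)) = (8 + 17) - 1/(1534 - 572) = 25 - 1/962 = 24049/962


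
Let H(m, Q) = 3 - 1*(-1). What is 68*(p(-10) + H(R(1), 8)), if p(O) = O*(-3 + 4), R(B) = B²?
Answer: -408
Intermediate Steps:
p(O) = O (p(O) = O*1 = O)
H(m, Q) = 4 (H(m, Q) = 3 + 1 = 4)
68*(p(-10) + H(R(1), 8)) = 68*(-10 + 4) = 68*(-6) = -408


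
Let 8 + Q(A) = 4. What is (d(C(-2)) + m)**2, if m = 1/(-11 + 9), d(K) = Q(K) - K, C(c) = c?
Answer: 25/4 ≈ 6.2500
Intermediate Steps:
Q(A) = -4 (Q(A) = -8 + 4 = -4)
d(K) = -4 - K
m = -1/2 (m = 1/(-2) = -1/2 ≈ -0.50000)
(d(C(-2)) + m)**2 = ((-4 - 1*(-2)) - 1/2)**2 = ((-4 + 2) - 1/2)**2 = (-2 - 1/2)**2 = (-5/2)**2 = 25/4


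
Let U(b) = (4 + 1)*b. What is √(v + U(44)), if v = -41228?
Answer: 4*I*√2563 ≈ 202.5*I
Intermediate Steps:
U(b) = 5*b
√(v + U(44)) = √(-41228 + 5*44) = √(-41228 + 220) = √(-41008) = 4*I*√2563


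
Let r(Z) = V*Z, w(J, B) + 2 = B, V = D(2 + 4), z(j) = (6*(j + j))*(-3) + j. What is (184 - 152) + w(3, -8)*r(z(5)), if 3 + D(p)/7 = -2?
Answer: -61218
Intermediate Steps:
D(p) = -35 (D(p) = -21 + 7*(-2) = -21 - 14 = -35)
z(j) = -35*j (z(j) = (6*(2*j))*(-3) + j = (12*j)*(-3) + j = -36*j + j = -35*j)
V = -35
w(J, B) = -2 + B
r(Z) = -35*Z
(184 - 152) + w(3, -8)*r(z(5)) = (184 - 152) + (-2 - 8)*(-(-1225)*5) = 32 - (-350)*(-175) = 32 - 10*6125 = 32 - 61250 = -61218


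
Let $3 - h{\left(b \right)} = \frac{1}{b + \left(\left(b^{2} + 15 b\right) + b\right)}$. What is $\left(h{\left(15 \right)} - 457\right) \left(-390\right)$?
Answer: $\frac{2832973}{16} \approx 1.7706 \cdot 10^{5}$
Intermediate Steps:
$h{\left(b \right)} = 3 - \frac{1}{b^{2} + 17 b}$ ($h{\left(b \right)} = 3 - \frac{1}{b + \left(\left(b^{2} + 15 b\right) + b\right)} = 3 - \frac{1}{b + \left(b^{2} + 16 b\right)} = 3 - \frac{1}{b^{2} + 17 b}$)
$\left(h{\left(15 \right)} - 457\right) \left(-390\right) = \left(\frac{-1 + 3 \cdot 15^{2} + 51 \cdot 15}{15 \left(17 + 15\right)} - 457\right) \left(-390\right) = \left(\frac{-1 + 3 \cdot 225 + 765}{15 \cdot 32} - 457\right) \left(-390\right) = \left(\frac{1}{15} \cdot \frac{1}{32} \left(-1 + 675 + 765\right) - 457\right) \left(-390\right) = \left(\frac{1}{15} \cdot \frac{1}{32} \cdot 1439 - 457\right) \left(-390\right) = \left(\frac{1439}{480} - 457\right) \left(-390\right) = \left(- \frac{217921}{480}\right) \left(-390\right) = \frac{2832973}{16}$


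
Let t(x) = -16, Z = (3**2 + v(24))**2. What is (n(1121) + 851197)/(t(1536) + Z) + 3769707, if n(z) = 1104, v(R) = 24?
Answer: 4045747912/1073 ≈ 3.7705e+6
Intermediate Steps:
Z = 1089 (Z = (3**2 + 24)**2 = (9 + 24)**2 = 33**2 = 1089)
(n(1121) + 851197)/(t(1536) + Z) + 3769707 = (1104 + 851197)/(-16 + 1089) + 3769707 = 852301/1073 + 3769707 = 4045747912/1073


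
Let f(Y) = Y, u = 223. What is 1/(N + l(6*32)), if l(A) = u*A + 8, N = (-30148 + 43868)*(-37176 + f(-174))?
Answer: -1/512399176 ≈ -1.9516e-9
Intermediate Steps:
N = -512442000 (N = (-30148 + 43868)*(-37176 - 174) = 13720*(-37350) = -512442000)
l(A) = 8 + 223*A (l(A) = 223*A + 8 = 8 + 223*A)
1/(N + l(6*32)) = 1/(-512442000 + (8 + 223*(6*32))) = 1/(-512442000 + (8 + 223*192)) = 1/(-512442000 + (8 + 42816)) = 1/(-512442000 + 42824) = 1/(-512399176) = -1/512399176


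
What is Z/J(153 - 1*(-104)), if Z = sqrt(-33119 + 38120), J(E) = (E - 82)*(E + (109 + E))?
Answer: sqrt(5001)/109025 ≈ 0.00064864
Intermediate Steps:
J(E) = (-82 + E)*(109 + 2*E)
Z = sqrt(5001) ≈ 70.718
Z/J(153 - 1*(-104)) = sqrt(5001)/(-8938 - 55*(153 - 1*(-104)) + 2*(153 - 1*(-104))**2) = sqrt(5001)/(-8938 - 55*(153 + 104) + 2*(153 + 104)**2) = sqrt(5001)/(-8938 - 55*257 + 2*257**2) = sqrt(5001)/(-8938 - 14135 + 2*66049) = sqrt(5001)/(-8938 - 14135 + 132098) = sqrt(5001)/109025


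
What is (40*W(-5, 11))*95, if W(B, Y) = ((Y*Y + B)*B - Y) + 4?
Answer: -2230600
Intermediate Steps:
W(B, Y) = 4 - Y + B*(B + Y²) (W(B, Y) = ((Y² + B)*B - Y) + 4 = ((B + Y²)*B - Y) + 4 = (B*(B + Y²) - Y) + 4 = (-Y + B*(B + Y²)) + 4 = 4 - Y + B*(B + Y²))
(40*W(-5, 11))*95 = (40*(4 + (-5)² - 1*11 - 5*11²))*95 = (40*(4 + 25 - 11 - 5*121))*95 = (40*(4 + 25 - 11 - 605))*95 = (40*(-587))*95 = -23480*95 = -2230600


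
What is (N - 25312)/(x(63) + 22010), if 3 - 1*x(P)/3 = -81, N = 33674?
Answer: 4181/11131 ≈ 0.37562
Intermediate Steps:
x(P) = 252 (x(P) = 9 - 3*(-81) = 9 + 243 = 252)
(N - 25312)/(x(63) + 22010) = (33674 - 25312)/(252 + 22010) = 8362/22262 = 8362*(1/22262) = 4181/11131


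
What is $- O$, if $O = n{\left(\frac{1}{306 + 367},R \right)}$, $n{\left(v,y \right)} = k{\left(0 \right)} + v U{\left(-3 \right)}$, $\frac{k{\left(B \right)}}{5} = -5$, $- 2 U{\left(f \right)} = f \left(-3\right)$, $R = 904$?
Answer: $\frac{33659}{1346} \approx 25.007$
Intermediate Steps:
$U{\left(f \right)} = \frac{3 f}{2}$ ($U{\left(f \right)} = - \frac{f \left(-3\right)}{2} = - \frac{\left(-3\right) f}{2} = \frac{3 f}{2}$)
$k{\left(B \right)} = -25$ ($k{\left(B \right)} = 5 \left(-5\right) = -25$)
$n{\left(v,y \right)} = -25 - \frac{9 v}{2}$ ($n{\left(v,y \right)} = -25 + v \frac{3}{2} \left(-3\right) = -25 + v \left(- \frac{9}{2}\right) = -25 - \frac{9 v}{2}$)
$O = - \frac{33659}{1346}$ ($O = -25 - \frac{9}{2 \left(306 + 367\right)} = -25 - \frac{9}{2 \cdot 673} = -25 - \frac{9}{1346} = - \frac{33659}{1346} \approx -25.007$)
$- O = \left(-1\right) \left(- \frac{33659}{1346}\right) = \frac{33659}{1346}$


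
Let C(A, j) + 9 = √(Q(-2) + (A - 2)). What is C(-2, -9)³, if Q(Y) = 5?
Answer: -512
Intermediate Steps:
C(A, j) = -9 + √(3 + A) (C(A, j) = -9 + √(5 + (A - 2)) = -9 + √(5 + (-2 + A)) = -9 + √(3 + A))
C(-2, -9)³ = (-9 + √(3 - 2))³ = (-9 + √1)³ = (-9 + 1)³ = (-8)³ = -512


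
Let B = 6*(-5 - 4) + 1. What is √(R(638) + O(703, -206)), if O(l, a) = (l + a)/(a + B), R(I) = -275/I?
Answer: 41*I*√6438/2146 ≈ 1.533*I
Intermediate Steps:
B = -53 (B = 6*(-9) + 1 = -54 + 1 = -53)
O(l, a) = (a + l)/(-53 + a) (O(l, a) = (l + a)/(a - 53) = (a + l)/(-53 + a))
√(R(638) + O(703, -206)) = √(-275/638 + (-206 + 703)/(-53 - 206)) = √(-275*1/638 + 497/(-259)) = √(-25/58 - 1/259*497) = √(-25/58 - 71/37) = √(-5043/2146) = 41*I*√6438/2146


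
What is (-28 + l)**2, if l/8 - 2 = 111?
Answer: 767376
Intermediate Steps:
l = 904 (l = 16 + 8*111 = 16 + 888 = 904)
(-28 + l)**2 = (-28 + 904)**2 = 876**2 = 767376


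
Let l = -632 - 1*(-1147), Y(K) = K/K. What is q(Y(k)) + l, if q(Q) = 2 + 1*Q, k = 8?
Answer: 518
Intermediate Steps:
Y(K) = 1
q(Q) = 2 + Q
l = 515 (l = -632 + 1147 = 515)
q(Y(k)) + l = (2 + 1) + 515 = 3 + 515 = 518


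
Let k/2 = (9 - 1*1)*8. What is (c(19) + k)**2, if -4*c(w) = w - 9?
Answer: 63001/4 ≈ 15750.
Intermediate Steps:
c(w) = 9/4 - w/4 (c(w) = -(w - 9)/4 = -(-9 + w)/4 = 9/4 - w/4)
k = 128 (k = 2*((9 - 1*1)*8) = 2*((9 - 1)*8) = 2*(8*8) = 2*64 = 128)
(c(19) + k)**2 = ((9/4 - 1/4*19) + 128)**2 = ((9/4 - 19/4) + 128)**2 = (-5/2 + 128)**2 = (251/2)**2 = 63001/4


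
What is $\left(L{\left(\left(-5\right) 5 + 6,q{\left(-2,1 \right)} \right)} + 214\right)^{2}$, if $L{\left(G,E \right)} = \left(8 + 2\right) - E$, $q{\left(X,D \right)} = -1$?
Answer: $50625$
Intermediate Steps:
$L{\left(G,E \right)} = 10 - E$
$\left(L{\left(\left(-5\right) 5 + 6,q{\left(-2,1 \right)} \right)} + 214\right)^{2} = \left(\left(10 - -1\right) + 214\right)^{2} = \left(\left(10 + 1\right) + 214\right)^{2} = \left(11 + 214\right)^{2} = 225^{2} = 50625$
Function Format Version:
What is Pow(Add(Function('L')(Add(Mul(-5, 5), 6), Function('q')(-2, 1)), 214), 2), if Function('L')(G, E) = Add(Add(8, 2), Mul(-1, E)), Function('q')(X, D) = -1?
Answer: 50625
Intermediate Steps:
Function('L')(G, E) = Add(10, Mul(-1, E))
Pow(Add(Function('L')(Add(Mul(-5, 5), 6), Function('q')(-2, 1)), 214), 2) = Pow(Add(Add(10, Mul(-1, -1)), 214), 2) = Pow(Add(Add(10, 1), 214), 2) = Pow(Add(11, 214), 2) = Pow(225, 2) = 50625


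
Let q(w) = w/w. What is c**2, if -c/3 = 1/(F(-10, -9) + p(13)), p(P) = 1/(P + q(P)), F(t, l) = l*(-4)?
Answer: 1764/255025 ≈ 0.0069170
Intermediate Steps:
F(t, l) = -4*l
q(w) = 1
p(P) = 1/(1 + P) (p(P) = 1/(P + 1) = 1/(1 + P))
c = -42/505 (c = -3/(-4*(-9) + 1/(1 + 13)) = -3/(36 + 1/14) = -3/505/14 = -3*14/505 = -42/505 ≈ -0.083168)
c**2 = (-42/505)**2 = 1764/255025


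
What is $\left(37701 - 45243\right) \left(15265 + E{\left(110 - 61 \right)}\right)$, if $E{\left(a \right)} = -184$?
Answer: $-113740902$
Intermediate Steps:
$\left(37701 - 45243\right) \left(15265 + E{\left(110 - 61 \right)}\right) = \left(37701 - 45243\right) \left(15265 - 184\right) = \left(-7542\right) 15081 = -113740902$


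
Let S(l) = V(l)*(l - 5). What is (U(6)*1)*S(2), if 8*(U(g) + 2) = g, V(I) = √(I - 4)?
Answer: 15*I*√2/4 ≈ 5.3033*I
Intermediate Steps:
V(I) = √(-4 + I)
S(l) = √(-4 + l)*(-5 + l) (S(l) = √(-4 + l)*(l - 5) = √(-4 + l)*(-5 + l))
U(g) = -2 + g/8
(U(6)*1)*S(2) = ((-2 + (⅛)*6)*1)*(√(-4 + 2)*(-5 + 2)) = ((-2 + ¾)*1)*(√(-2)*(-3)) = (-5/4*1)*((I*√2)*(-3)) = -(-15)*I*√2/4 = 15*I*√2/4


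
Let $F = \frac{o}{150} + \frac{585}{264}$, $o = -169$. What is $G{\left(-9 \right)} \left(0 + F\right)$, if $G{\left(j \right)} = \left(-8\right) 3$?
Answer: $- \frac{7189}{275} \approx -26.142$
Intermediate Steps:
$F = \frac{7189}{6600}$ ($F = - \frac{169}{150} + \frac{585}{264} = \left(-169\right) \frac{1}{150} + 585 \cdot \frac{1}{264} = - \frac{169}{150} + \frac{195}{88} = \frac{7189}{6600} \approx 1.0892$)
$G{\left(j \right)} = -24$
$G{\left(-9 \right)} \left(0 + F\right) = - 24 \left(0 + \frac{7189}{6600}\right) = \left(-24\right) \frac{7189}{6600} = - \frac{7189}{275}$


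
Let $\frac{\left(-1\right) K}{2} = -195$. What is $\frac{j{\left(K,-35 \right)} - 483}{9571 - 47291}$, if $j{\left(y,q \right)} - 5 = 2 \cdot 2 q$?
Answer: $\frac{309}{18860} \approx 0.016384$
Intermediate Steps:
$K = 390$ ($K = \left(-2\right) \left(-195\right) = 390$)
$j{\left(y,q \right)} = 5 + 4 q$ ($j{\left(y,q \right)} = 5 + 2 \cdot 2 q = 5 + 4 q$)
$\frac{j{\left(K,-35 \right)} - 483}{9571 - 47291} = \frac{\left(5 + 4 \left(-35\right)\right) - 483}{9571 - 47291} = \frac{\left(5 - 140\right) - 483}{-37720} = \left(-135 - 483\right) \left(- \frac{1}{37720}\right) = \left(-618\right) \left(- \frac{1}{37720}\right) = \frac{309}{18860}$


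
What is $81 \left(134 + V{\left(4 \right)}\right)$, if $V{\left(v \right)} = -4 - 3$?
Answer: $10287$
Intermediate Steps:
$V{\left(v \right)} = -7$ ($V{\left(v \right)} = -4 - 3 = -7$)
$81 \left(134 + V{\left(4 \right)}\right) = 81 \left(134 - 7\right) = 81 \cdot 127 = 10287$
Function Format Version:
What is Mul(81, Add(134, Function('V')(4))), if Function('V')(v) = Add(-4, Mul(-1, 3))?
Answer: 10287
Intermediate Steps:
Function('V')(v) = -7 (Function('V')(v) = Add(-4, -3) = -7)
Mul(81, Add(134, Function('V')(4))) = Mul(81, Add(134, -7)) = Mul(81, 127) = 10287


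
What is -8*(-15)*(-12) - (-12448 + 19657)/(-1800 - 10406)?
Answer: -17569431/12206 ≈ -1439.4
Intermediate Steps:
-8*(-15)*(-12) - (-12448 + 19657)/(-1800 - 10406) = 120*(-12) - 7209/(-12206) = -1440 - 7209*(-1)/12206 = -1440 - 1*(-7209/12206) = -1440 + 7209/12206 = -17569431/12206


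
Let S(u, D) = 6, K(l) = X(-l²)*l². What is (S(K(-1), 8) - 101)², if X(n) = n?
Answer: 9025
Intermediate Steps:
K(l) = -l⁴ (K(l) = (-l²)*l² = -l⁴)
(S(K(-1), 8) - 101)² = (6 - 101)² = (-95)² = 9025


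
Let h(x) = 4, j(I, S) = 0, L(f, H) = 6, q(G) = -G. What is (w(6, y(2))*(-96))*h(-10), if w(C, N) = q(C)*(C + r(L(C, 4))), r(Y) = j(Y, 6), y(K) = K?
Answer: 13824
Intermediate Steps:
r(Y) = 0
w(C, N) = -C² (w(C, N) = (-C)*(C + 0) = (-C)*C = -C²)
(w(6, y(2))*(-96))*h(-10) = (-1*6²*(-96))*4 = (-1*36*(-96))*4 = -36*(-96)*4 = 3456*4 = 13824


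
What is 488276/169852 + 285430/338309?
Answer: 53417255411/14365615067 ≈ 3.7184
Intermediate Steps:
488276/169852 + 285430/338309 = 488276*(1/169852) + 285430*(1/338309) = 122069/42463 + 285430/338309 = 53417255411/14365615067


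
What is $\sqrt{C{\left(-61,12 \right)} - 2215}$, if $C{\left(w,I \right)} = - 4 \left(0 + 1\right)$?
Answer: $i \sqrt{2219} \approx 47.106 i$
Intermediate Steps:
$C{\left(w,I \right)} = -4$ ($C{\left(w,I \right)} = \left(-4\right) 1 = -4$)
$\sqrt{C{\left(-61,12 \right)} - 2215} = \sqrt{-4 - 2215} = \sqrt{-2219} = i \sqrt{2219}$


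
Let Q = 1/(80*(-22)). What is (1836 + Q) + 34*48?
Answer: 6103679/1760 ≈ 3468.0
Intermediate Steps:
Q = -1/1760 (Q = 1/(-1760) = -1/1760 ≈ -0.00056818)
(1836 + Q) + 34*48 = (1836 - 1/1760) + 34*48 = 3231359/1760 + 1632 = 6103679/1760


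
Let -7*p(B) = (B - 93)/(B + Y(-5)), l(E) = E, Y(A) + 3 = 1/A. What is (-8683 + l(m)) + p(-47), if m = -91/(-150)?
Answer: -326907109/37650 ≈ -8682.8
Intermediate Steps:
m = 91/150 (m = -91*(-1/150) = 91/150 ≈ 0.60667)
Y(A) = -3 + 1/A
p(B) = -(-93 + B)/(7*(-16/5 + B)) (p(B) = -(B - 93)/(7*(B + (-3 + 1/(-5)))) = -(-93 + B)/(7*(B + (-3 - ⅕))) = -(-93 + B)/(7*(B - 16/5)) = -(-93 + B)/(7*(-16/5 + B)))
(-8683 + l(m)) + p(-47) = (-8683 + 91/150) + 5*(-93 - 47)/(7*(16 - 5*(-47))) = -1302359/150 + (5/7)*(-140)/(16 + 235) = -1302359/150 + (5/7)*(-140)/251 = -1302359/150 + (5/7)*(1/251)*(-140) = -1302359/150 - 100/251 = -326907109/37650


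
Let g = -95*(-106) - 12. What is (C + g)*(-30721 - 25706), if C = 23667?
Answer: -1903000575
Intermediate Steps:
g = 10058 (g = 10070 - 12 = 10058)
(C + g)*(-30721 - 25706) = (23667 + 10058)*(-30721 - 25706) = 33725*(-56427) = -1903000575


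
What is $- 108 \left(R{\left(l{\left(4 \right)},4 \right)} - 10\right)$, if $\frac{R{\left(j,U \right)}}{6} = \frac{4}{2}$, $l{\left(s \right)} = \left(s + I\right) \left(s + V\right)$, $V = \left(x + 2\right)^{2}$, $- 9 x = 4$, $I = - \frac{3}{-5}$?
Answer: $-216$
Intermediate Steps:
$I = \frac{3}{5}$ ($I = \left(-3\right) \left(- \frac{1}{5}\right) = \frac{3}{5} \approx 0.6$)
$x = - \frac{4}{9}$ ($x = \left(- \frac{1}{9}\right) 4 = - \frac{4}{9} \approx -0.44444$)
$V = \frac{196}{81}$ ($V = \left(- \frac{4}{9} + 2\right)^{2} = \left(\frac{14}{9}\right)^{2} = \frac{196}{81} \approx 2.4198$)
$l{\left(s \right)} = \left(\frac{3}{5} + s\right) \left(\frac{196}{81} + s\right)$ ($l{\left(s \right)} = \left(s + \frac{3}{5}\right) \left(s + \frac{196}{81}\right) = \left(\frac{3}{5} + s\right) \left(\frac{196}{81} + s\right)$)
$R{\left(j,U \right)} = 12$ ($R{\left(j,U \right)} = 6 \cdot \frac{4}{2} = 6 \cdot 4 \cdot \frac{1}{2} = 6 \cdot 2 = 12$)
$- 108 \left(R{\left(l{\left(4 \right)},4 \right)} - 10\right) = - 108 \left(12 - 10\right) = \left(-108\right) 2 = -216$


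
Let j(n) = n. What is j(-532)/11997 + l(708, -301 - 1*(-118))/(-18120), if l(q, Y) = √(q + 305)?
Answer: -532/11997 - √1013/18120 ≈ -0.046101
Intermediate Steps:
l(q, Y) = √(305 + q)
j(-532)/11997 + l(708, -301 - 1*(-118))/(-18120) = -532/11997 + √(305 + 708)/(-18120) = -532*1/11997 + √1013*(-1/18120) = -532/11997 - √1013/18120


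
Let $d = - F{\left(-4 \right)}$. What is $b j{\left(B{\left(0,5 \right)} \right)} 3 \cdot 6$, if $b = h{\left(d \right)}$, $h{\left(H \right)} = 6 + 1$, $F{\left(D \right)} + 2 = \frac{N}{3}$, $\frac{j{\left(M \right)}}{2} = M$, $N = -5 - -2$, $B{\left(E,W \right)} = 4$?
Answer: $1008$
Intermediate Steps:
$N = -3$ ($N = -5 + 2 = -3$)
$j{\left(M \right)} = 2 M$
$F{\left(D \right)} = -3$ ($F{\left(D \right)} = -2 - \frac{3}{3} = -2 - 1 = -3$)
$d = 3$ ($d = \left(-1\right) \left(-3\right) = 3$)
$h{\left(H \right)} = 7$
$b = 7$
$b j{\left(B{\left(0,5 \right)} \right)} 3 \cdot 6 = 7 \cdot 2 \cdot 4 \cdot 3 \cdot 6 = 7 \cdot 8 \cdot 18 = 56 \cdot 18 = 1008$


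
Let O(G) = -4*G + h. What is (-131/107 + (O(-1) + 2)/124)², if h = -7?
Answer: 267355201/176039824 ≈ 1.5187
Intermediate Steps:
O(G) = -7 - 4*G (O(G) = -4*G - 7 = -7 - 4*G)
(-131/107 + (O(-1) + 2)/124)² = (-131/107 + ((-7 - 4*(-1)) + 2)/124)² = (-131*1/107 + ((-7 + 4) + 2)*(1/124))² = (-131/107 + (-3 + 2)*(1/124))² = (-131/107 - 1*1/124)² = (-131/107 - 1/124)² = (-16351/13268)² = 267355201/176039824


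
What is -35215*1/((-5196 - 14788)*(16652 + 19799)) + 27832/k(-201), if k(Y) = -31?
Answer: -20273851480623/22581540304 ≈ -897.81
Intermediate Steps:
-35215*1/((-5196 - 14788)*(16652 + 19799)) + 27832/k(-201) = -35215*1/((-5196 - 14788)*(16652 + 19799)) + 27832/(-31) = -35215/(36451*(-19984)) + 27832*(-1/31) = -35215/(-728436784) - 27832/31 = -35215*(-1/728436784) - 27832/31 = 35215/728436784 - 27832/31 = -20273851480623/22581540304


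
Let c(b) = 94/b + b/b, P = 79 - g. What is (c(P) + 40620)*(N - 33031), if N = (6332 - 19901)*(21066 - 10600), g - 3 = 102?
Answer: -75004078880810/13 ≈ -5.7695e+12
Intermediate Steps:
g = 105 (g = 3 + 102 = 105)
P = -26 (P = 79 - 1*105 = 79 - 105 = -26)
c(b) = 1 + 94/b (c(b) = 94/b + 1 = 1 + 94/b)
N = -142013154 (N = -13569*10466 = -142013154)
(c(P) + 40620)*(N - 33031) = ((94 - 26)/(-26) + 40620)*(-142013154 - 33031) = (-1/26*68 + 40620)*(-142046185) = (-34/13 + 40620)*(-142046185) = (528026/13)*(-142046185) = -75004078880810/13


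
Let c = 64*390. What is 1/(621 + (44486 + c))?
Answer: 1/70067 ≈ 1.4272e-5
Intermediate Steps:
c = 24960
1/(621 + (44486 + c)) = 1/(621 + (44486 + 24960)) = 1/(621 + 69446) = 1/70067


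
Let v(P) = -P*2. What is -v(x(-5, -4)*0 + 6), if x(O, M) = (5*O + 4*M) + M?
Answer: 12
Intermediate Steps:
x(O, M) = 5*M + 5*O (x(O, M) = (4*M + 5*O) + M = 5*M + 5*O)
v(P) = -2*P
-v(x(-5, -4)*0 + 6) = -(-2)*((5*(-4) + 5*(-5))*0 + 6) = -(-2)*((-20 - 25)*0 + 6) = -(-2)*(-45*0 + 6) = -(-2)*(0 + 6) = -(-2)*6 = -1*(-12) = 12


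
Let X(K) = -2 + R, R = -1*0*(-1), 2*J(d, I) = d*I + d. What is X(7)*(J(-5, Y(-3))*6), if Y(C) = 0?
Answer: 30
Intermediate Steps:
J(d, I) = d/2 + I*d/2 (J(d, I) = (d*I + d)/2 = (I*d + d)/2 = (d + I*d)/2 = d/2 + I*d/2)
R = 0 (R = 0*(-1) = 0)
X(K) = -2 (X(K) = -2 + 0 = -2)
X(7)*(J(-5, Y(-3))*6) = -2*(½)*(-5)*(1 + 0)*6 = -2*(½)*(-5)*1*6 = -(-5)*6 = -2*(-15) = 30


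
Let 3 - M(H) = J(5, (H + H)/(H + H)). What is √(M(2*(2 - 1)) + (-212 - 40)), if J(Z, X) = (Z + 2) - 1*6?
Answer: 5*I*√10 ≈ 15.811*I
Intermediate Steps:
J(Z, X) = -4 + Z (J(Z, X) = (2 + Z) - 6 = -4 + Z)
M(H) = 2 (M(H) = 3 - (-4 + 5) = 3 - 1*1 = 3 - 1 = 2)
√(M(2*(2 - 1)) + (-212 - 40)) = √(2 + (-212 - 40)) = √(2 - 252) = √(-250) = 5*I*√10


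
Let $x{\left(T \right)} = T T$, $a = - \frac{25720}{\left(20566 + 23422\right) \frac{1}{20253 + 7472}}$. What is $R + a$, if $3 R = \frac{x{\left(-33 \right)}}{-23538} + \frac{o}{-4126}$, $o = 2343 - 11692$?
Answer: $- \frac{4328141959694137}{267001078659} \approx -16210.0$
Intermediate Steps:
$o = -9349$ ($o = 2343 - 11692 = -9349$)
$a = - \frac{178271750}{10997}$ ($a = - \frac{25720}{43988 \cdot \frac{1}{27725}} = - \frac{25720}{\frac{43988}{27725}} = \left(-25720\right) \frac{27725}{43988} = - \frac{178271750}{10997} \approx -16211.0$)
$x{\left(T \right)} = T^{2}$
$R = \frac{17963629}{24279447}$ ($R = \frac{\frac{\left(-33\right)^{2}}{-23538} - \frac{9349}{-4126}}{3} = \frac{1089 \left(- \frac{1}{23538}\right) - - \frac{9349}{4126}}{3} = \frac{- \frac{363}{7846} + \frac{9349}{4126}}{3} = \frac{1}{3} \cdot \frac{17963629}{8093149} = \frac{17963629}{24279447} \approx 0.73987$)
$R + a = \frac{17963629}{24279447} - \frac{178271750}{10997} = - \frac{4328141959694137}{267001078659}$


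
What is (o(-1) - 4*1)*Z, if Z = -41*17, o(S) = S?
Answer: 3485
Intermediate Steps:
Z = -697
(o(-1) - 4*1)*Z = (-1 - 4*1)*(-697) = (-1 - 4)*(-697) = -5*(-697) = 3485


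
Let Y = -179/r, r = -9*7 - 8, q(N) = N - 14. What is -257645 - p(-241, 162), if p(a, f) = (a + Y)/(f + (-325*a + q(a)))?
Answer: -357770480377/1388618 ≈ -2.5765e+5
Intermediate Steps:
q(N) = -14 + N
r = -71 (r = -63 - 8 = -71)
Y = 179/71 (Y = -179/(-71) = -179*(-1/71) = 179/71 ≈ 2.5211)
p(a, f) = (179/71 + a)/(-14 + f - 324*a) (p(a, f) = (a + 179/71)/(f + (-325*a + (-14 + a))) = (179/71 + a)/(f + (-14 - 324*a)) = (179/71 + a)/(-14 + f - 324*a))
-257645 - p(-241, 162) = -257645 - (179/71 - 241)/(-14 + 162 - 324*(-241)) = -257645 - (-16932)/((-14 + 162 + 78084)*71) = -257645 - (-16932)/(78232*71) = -257645 - 1*(-4233/1388618) = -257645 + 4233/1388618 = -357770480377/1388618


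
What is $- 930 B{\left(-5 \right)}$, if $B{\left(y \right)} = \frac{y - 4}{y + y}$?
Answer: $-837$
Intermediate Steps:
$B{\left(y \right)} = \frac{-4 + y}{2 y}$
$- 930 B{\left(-5 \right)} = - 930 \frac{-4 - 5}{2 \left(-5\right)} = - 930 \cdot \frac{1}{2} \left(- \frac{1}{5}\right) \left(-9\right) = \left(-930\right) \frac{9}{10} = -837$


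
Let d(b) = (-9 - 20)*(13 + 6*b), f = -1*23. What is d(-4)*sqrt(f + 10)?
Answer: 319*I*sqrt(13) ≈ 1150.2*I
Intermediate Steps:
f = -23
d(b) = -377 - 174*b (d(b) = -29*(13 + 6*b) = -377 - 174*b)
d(-4)*sqrt(f + 10) = (-377 - 174*(-4))*sqrt(-23 + 10) = (-377 + 696)*sqrt(-13) = 319*(I*sqrt(13)) = 319*I*sqrt(13)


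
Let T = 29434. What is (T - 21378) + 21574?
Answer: 29630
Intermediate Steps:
(T - 21378) + 21574 = (29434 - 21378) + 21574 = 8056 + 21574 = 29630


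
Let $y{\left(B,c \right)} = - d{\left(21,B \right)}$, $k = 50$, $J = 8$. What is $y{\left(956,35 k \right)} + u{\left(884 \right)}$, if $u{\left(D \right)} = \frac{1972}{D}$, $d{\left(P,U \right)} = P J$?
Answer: $- \frac{2155}{13} \approx -165.77$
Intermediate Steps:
$d{\left(P,U \right)} = 8 P$ ($d{\left(P,U \right)} = P 8 = 8 P$)
$y{\left(B,c \right)} = -168$ ($y{\left(B,c \right)} = - 8 \cdot 21 = \left(-1\right) 168 = -168$)
$y{\left(956,35 k \right)} + u{\left(884 \right)} = -168 + \frac{1972}{884} = -168 + 1972 \cdot \frac{1}{884} = -168 + \frac{29}{13} = - \frac{2155}{13}$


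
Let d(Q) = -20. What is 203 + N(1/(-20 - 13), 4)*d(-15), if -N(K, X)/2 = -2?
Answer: 123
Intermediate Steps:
N(K, X) = 4 (N(K, X) = -2*(-2) = 4)
203 + N(1/(-20 - 13), 4)*d(-15) = 203 + 4*(-20) = 203 - 80 = 123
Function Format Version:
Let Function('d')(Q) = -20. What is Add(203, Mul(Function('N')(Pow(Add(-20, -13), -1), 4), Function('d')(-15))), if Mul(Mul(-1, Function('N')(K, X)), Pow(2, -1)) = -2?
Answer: 123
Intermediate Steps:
Function('N')(K, X) = 4 (Function('N')(K, X) = Mul(-2, -2) = 4)
Add(203, Mul(Function('N')(Pow(Add(-20, -13), -1), 4), Function('d')(-15))) = Add(203, Mul(4, -20)) = Add(203, -80) = 123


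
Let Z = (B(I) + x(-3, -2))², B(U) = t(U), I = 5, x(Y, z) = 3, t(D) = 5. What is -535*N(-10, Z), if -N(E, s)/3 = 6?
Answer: 9630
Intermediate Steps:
B(U) = 5
Z = 64 (Z = (5 + 3)² = 8² = 64)
N(E, s) = -18 (N(E, s) = -3*6 = -18)
-535*N(-10, Z) = -535*(-18) = 9630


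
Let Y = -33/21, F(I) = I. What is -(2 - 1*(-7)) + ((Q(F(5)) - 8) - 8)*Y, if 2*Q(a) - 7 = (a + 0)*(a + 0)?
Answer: -9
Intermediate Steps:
Q(a) = 7/2 + a**2/2 (Q(a) = 7/2 + ((a + 0)*(a + 0))/2 = 7/2 + (a*a)/2 = 7/2 + a**2/2)
Y = -11/7 (Y = -33*1/21 = -11/7 ≈ -1.5714)
-(2 - 1*(-7)) + ((Q(F(5)) - 8) - 8)*Y = -(2 - 1*(-7)) + (((7/2 + (1/2)*5**2) - 8) - 8)*(-11/7) = -(2 + 7) + (((7/2 + (1/2)*25) - 8) - 8)*(-11/7) = -1*9 + (((7/2 + 25/2) - 8) - 8)*(-11/7) = -9 + ((16 - 8) - 8)*(-11/7) = -9 + (8 - 8)*(-11/7) = -9 + 0*(-11/7) = -9 + 0 = -9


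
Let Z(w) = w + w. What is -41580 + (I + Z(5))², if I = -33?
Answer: -41051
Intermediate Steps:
Z(w) = 2*w
-41580 + (I + Z(5))² = -41580 + (-33 + 2*5)² = -41580 + (-33 + 10)² = -41580 + (-23)² = -41580 + 529 = -41051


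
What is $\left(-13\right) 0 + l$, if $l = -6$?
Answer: $-6$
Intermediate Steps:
$\left(-13\right) 0 + l = \left(-13\right) 0 - 6 = 0 - 6 = -6$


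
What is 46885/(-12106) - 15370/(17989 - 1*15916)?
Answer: -283261825/25095738 ≈ -11.287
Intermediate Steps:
46885/(-12106) - 15370/(17989 - 1*15916) = 46885*(-1/12106) - 15370/(17989 - 15916) = -46885/12106 - 15370/2073 = -283261825/25095738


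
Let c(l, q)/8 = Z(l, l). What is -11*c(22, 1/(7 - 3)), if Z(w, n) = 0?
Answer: 0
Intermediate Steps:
c(l, q) = 0 (c(l, q) = 8*0 = 0)
-11*c(22, 1/(7 - 3)) = -11*0 = 0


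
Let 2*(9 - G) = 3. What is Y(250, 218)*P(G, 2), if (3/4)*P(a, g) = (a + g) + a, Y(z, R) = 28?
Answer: 1904/3 ≈ 634.67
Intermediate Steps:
G = 15/2 (G = 9 - ½*3 = 9 - 3/2 = 15/2 ≈ 7.5000)
P(a, g) = 4*g/3 + 8*a/3 (P(a, g) = 4*((a + g) + a)/3 = 4*(g + 2*a)/3 = 4*g/3 + 8*a/3)
Y(250, 218)*P(G, 2) = 28*((4/3)*2 + (8/3)*(15/2)) = 28*(8/3 + 20) = 28*(68/3) = 1904/3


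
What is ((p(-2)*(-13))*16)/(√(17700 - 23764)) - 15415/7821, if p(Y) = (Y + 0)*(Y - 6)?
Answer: -15415/7821 + 832*I*√379/379 ≈ -1.971 + 42.737*I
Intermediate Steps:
p(Y) = Y*(-6 + Y)
((p(-2)*(-13))*16)/(√(17700 - 23764)) - 15415/7821 = ((-2*(-6 - 2)*(-13))*16)/(√(17700 - 23764)) - 15415/7821 = ((-2*(-8)*(-13))*16)/(√(-6064)) - 15415*1/7821 = ((16*(-13))*16)/((4*I*√379)) - 15415/7821 = (-208*16)*(-I*√379/1516) - 15415/7821 = -(-832)*I*√379/379 - 15415/7821 = 832*I*√379/379 - 15415/7821 = -15415/7821 + 832*I*√379/379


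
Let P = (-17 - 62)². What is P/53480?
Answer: 6241/53480 ≈ 0.11670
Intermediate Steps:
P = 6241 (P = (-79)² = 6241)
P/53480 = 6241/53480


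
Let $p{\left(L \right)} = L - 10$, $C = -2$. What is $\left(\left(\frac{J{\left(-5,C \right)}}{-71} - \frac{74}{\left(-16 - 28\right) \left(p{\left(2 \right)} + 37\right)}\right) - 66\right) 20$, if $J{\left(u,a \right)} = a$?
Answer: $- \frac{29857650}{22649} \approx -1318.3$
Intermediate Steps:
$p{\left(L \right)} = -10 + L$ ($p{\left(L \right)} = L - 10 = -10 + L$)
$\left(\left(\frac{J{\left(-5,C \right)}}{-71} - \frac{74}{\left(-16 - 28\right) \left(p{\left(2 \right)} + 37\right)}\right) - 66\right) 20 = \left(\left(- \frac{2}{-71} - \frac{74}{\left(-16 - 28\right) \left(\left(-10 + 2\right) + 37\right)}\right) - 66\right) 20 = \left(\left(\left(-2\right) \left(- \frac{1}{71}\right) - \frac{74}{\left(-44\right) \left(-8 + 37\right)}\right) - 66\right) 20 = \left(\left(\frac{2}{71} - \frac{74}{\left(-44\right) 29}\right) - 66\right) 20 = \left(\left(\frac{2}{71} - \frac{74}{-1276}\right) - 66\right) 20 = \left(\left(\frac{2}{71} - - \frac{37}{638}\right) - 66\right) 20 = \left(\left(\frac{2}{71} + \frac{37}{638}\right) - 66\right) 20 = \left(\frac{3903}{45298} - 66\right) 20 = \left(- \frac{2985765}{45298}\right) 20 = - \frac{29857650}{22649}$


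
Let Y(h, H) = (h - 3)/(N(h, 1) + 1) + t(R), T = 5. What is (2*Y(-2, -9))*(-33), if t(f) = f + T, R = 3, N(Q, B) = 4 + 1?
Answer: -473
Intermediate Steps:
N(Q, B) = 5
t(f) = 5 + f (t(f) = f + 5 = 5 + f)
Y(h, H) = 15/2 + h/6 (Y(h, H) = (h - 3)/(5 + 1) + (5 + 3) = (-3 + h)/6 + 8 = (-3 + h)*(1/6) + 8 = (-1/2 + h/6) + 8 = 15/2 + h/6)
(2*Y(-2, -9))*(-33) = (2*(15/2 + (1/6)*(-2)))*(-33) = (2*(15/2 - 1/3))*(-33) = (2*(43/6))*(-33) = (43/3)*(-33) = -473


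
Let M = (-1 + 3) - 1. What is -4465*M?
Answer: -4465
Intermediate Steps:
M = 1 (M = 2 - 1 = 1)
-4465*M = -4465*1 = -4465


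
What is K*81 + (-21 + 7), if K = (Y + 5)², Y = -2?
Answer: 715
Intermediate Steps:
K = 9 (K = (-2 + 5)² = 3² = 9)
K*81 + (-21 + 7) = 9*81 + (-21 + 7) = 729 - 14 = 715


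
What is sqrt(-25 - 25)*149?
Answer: 745*I*sqrt(2) ≈ 1053.6*I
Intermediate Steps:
sqrt(-25 - 25)*149 = sqrt(-50)*149 = (5*I*sqrt(2))*149 = 745*I*sqrt(2)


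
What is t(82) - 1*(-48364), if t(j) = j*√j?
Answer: 48364 + 82*√82 ≈ 49107.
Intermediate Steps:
t(j) = j^(3/2)
t(82) - 1*(-48364) = 82^(3/2) - 1*(-48364) = 82*√82 + 48364 = 48364 + 82*√82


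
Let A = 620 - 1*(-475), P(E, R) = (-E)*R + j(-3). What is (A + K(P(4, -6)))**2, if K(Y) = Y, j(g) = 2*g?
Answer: 1238769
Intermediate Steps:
P(E, R) = -6 - E*R (P(E, R) = (-E)*R + 2*(-3) = -E*R - 6 = -6 - E*R)
A = 1095 (A = 620 + 475 = 1095)
(A + K(P(4, -6)))**2 = (1095 + (-6 - 1*4*(-6)))**2 = (1095 + (-6 + 24))**2 = (1095 + 18)**2 = 1113**2 = 1238769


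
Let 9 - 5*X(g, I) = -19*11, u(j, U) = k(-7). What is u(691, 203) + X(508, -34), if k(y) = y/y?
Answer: 223/5 ≈ 44.600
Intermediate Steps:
k(y) = 1
u(j, U) = 1
X(g, I) = 218/5 (X(g, I) = 9/5 - (-19)*11/5 = 9/5 - ⅕*(-209) = 9/5 + 209/5 = 218/5)
u(691, 203) + X(508, -34) = 1 + 218/5 = 223/5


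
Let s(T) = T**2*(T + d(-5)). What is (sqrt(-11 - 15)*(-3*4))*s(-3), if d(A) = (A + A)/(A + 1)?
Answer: 54*I*sqrt(26) ≈ 275.35*I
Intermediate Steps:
d(A) = 2*A/(1 + A) (d(A) = (2*A)/(1 + A) = 2*A/(1 + A))
s(T) = T**2*(5/2 + T) (s(T) = T**2*(T + 2*(-5)/(1 - 5)) = T**2*(T + 2*(-5)/(-4)) = T**2*(T + 2*(-5)*(-1/4)) = T**2*(T + 5/2) = T**2*(5/2 + T))
(sqrt(-11 - 15)*(-3*4))*s(-3) = (sqrt(-11 - 15)*(-3*4))*((-3)**2*(5/2 - 3)) = (sqrt(-26)*(-12))*(9*(-1/2)) = ((I*sqrt(26))*(-12))*(-9/2) = -12*I*sqrt(26)*(-9/2) = 54*I*sqrt(26)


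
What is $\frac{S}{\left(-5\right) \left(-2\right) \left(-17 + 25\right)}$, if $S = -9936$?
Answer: $- \frac{621}{5} \approx -124.2$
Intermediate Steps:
$\frac{S}{\left(-5\right) \left(-2\right) \left(-17 + 25\right)} = - \frac{9936}{\left(-5\right) \left(-2\right) \left(-17 + 25\right)} = - \frac{9936}{10 \cdot 8} = - \frac{9936}{80} = \left(-9936\right) \frac{1}{80} = - \frac{621}{5}$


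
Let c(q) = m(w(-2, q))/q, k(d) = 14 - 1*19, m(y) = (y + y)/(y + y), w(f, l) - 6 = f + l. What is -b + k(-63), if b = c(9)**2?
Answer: -406/81 ≈ -5.0123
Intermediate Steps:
w(f, l) = 6 + f + l (w(f, l) = 6 + (f + l) = 6 + f + l)
m(y) = 1 (m(y) = (2*y)/((2*y)) = (2*y)*(1/(2*y)) = 1)
k(d) = -5 (k(d) = 14 - 19 = -5)
c(q) = 1/q
b = 1/81 (b = (1/9)**2 = 1/81 ≈ 0.012346)
-b + k(-63) = -1*1/81 - 5 = -1/81 - 5 = -406/81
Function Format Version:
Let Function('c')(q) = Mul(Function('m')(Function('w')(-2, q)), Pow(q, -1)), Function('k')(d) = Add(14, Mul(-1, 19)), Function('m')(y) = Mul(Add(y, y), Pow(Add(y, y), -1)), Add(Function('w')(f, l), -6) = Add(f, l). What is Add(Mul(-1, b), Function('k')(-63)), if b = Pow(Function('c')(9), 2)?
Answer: Rational(-406, 81) ≈ -5.0123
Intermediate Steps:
Function('w')(f, l) = Add(6, f, l) (Function('w')(f, l) = Add(6, Add(f, l)) = Add(6, f, l))
Function('m')(y) = 1 (Function('m')(y) = Mul(Mul(2, y), Pow(Mul(2, y), -1)) = Mul(Mul(2, y), Mul(Rational(1, 2), Pow(y, -1))) = 1)
Function('k')(d) = -5 (Function('k')(d) = Add(14, -19) = -5)
Function('c')(q) = Pow(q, -1) (Function('c')(q) = Mul(1, Pow(q, -1)) = Pow(q, -1))
b = Rational(1, 81) (b = Pow(Pow(9, -1), 2) = Pow(Rational(1, 9), 2) = Rational(1, 81) ≈ 0.012346)
Add(Mul(-1, b), Function('k')(-63)) = Add(Mul(-1, Rational(1, 81)), -5) = Add(Rational(-1, 81), -5) = Rational(-406, 81)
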